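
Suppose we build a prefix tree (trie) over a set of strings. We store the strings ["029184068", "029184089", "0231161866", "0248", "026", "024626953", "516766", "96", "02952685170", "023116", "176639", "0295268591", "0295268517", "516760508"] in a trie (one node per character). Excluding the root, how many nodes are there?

Count nodes per top-level branch (shared prefixes stored once):
  '0'-branch (023116, 0231161866, 024626953, 0248, 026, 029184068, 029184089, 0295268517, 02952685170, 0295268591): 38 nodes
  '1'-branch (176639): 6 nodes
  '5'-branch (516760508, 516766): 10 nodes
  '9'-branch (96): 2 nodes
Sum: 56

56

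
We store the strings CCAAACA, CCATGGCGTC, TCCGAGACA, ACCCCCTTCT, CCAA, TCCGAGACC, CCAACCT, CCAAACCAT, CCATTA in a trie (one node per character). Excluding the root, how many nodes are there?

42

Trace insertions, counting only characters that open a new branch:
  "CCAAACA" → 7 new (C, C, A, A, A, C, A)
  "CCATGGCGTC" → prefix "CCA" already present; 7 new (T, G, G, C, G, T, C)
  "TCCGAGACA" → 9 new (T, C, C, G, A, G, A, C, A)
  "ACCCCCTTCT" → 10 new (A, C, C, C, C, C, T, T, C, T)
  "CCAA" → prefix "CCAA" already present; 0 new (none)
  "TCCGAGACC" → prefix "TCCGAGAC" already present; 1 new (C)
  "CCAACCT" → prefix "CCAA" already present; 3 new (C, C, T)
  "CCAAACCAT" → prefix "CCAAAC" already present; 3 new (C, A, T)
  "CCATTA" → prefix "CCAT" already present; 2 new (T, A)
Total nodes = 7 + 7 + 9 + 10 + 0 + 1 + 3 + 3 + 2 = 42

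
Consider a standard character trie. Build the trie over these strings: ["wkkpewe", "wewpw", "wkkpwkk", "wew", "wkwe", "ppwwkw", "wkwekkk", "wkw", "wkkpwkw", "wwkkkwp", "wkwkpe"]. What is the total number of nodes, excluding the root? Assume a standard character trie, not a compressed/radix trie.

35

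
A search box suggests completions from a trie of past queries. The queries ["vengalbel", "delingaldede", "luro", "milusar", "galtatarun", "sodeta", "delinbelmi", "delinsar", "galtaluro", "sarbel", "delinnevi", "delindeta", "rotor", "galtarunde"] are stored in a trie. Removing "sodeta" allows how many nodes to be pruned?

After clearing the end-marker at "sodeta", prune upward until reaching a node still needed by another word.
The suffix "odeta" (5 nodes) is used only by "sodeta"; the node for "s" still has the child "a", so pruning stops there.
Nodes removed: 5

5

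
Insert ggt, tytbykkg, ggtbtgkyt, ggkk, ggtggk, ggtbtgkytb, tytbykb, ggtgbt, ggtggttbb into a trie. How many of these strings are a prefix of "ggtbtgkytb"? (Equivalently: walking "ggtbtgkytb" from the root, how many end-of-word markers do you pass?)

Check each prefix of "ggtbtgkytb" against the stored set — each match is an end-marker on the path.
Prefixes of the query that are stored words: "ggt", "ggtbtgkyt", "ggtbtgkytb"
Count: 3

3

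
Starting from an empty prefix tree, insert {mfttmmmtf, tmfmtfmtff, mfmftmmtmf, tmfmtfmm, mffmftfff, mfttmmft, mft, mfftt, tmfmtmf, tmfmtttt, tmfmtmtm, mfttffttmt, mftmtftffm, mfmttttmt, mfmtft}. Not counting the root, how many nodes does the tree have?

Insert word by word; a character creates a node only if that edge doesn't already exist:
  "mfttmmmtf" → 9 new (m, f, t, t, m, m, m, t, f)
  "tmfmtfmtff" → 10 new (t, m, f, m, t, f, m, t, f, f)
  "mfmftmmtmf" → prefix "mf" already present; 8 new (m, f, t, m, m, t, m, f)
  "tmfmtfmm" → prefix "tmfmtfm" already present; 1 new (m)
  "mffmftfff" → prefix "mf" already present; 7 new (f, m, f, t, f, f, f)
  "mfttmmft" → prefix "mfttmm" already present; 2 new (f, t)
  "mft" → prefix "mft" already present; 0 new (none)
  "mfftt" → prefix "mff" already present; 2 new (t, t)
  "tmfmtmf" → prefix "tmfmt" already present; 2 new (m, f)
  "tmfmtttt" → prefix "tmfmt" already present; 3 new (t, t, t)
  "tmfmtmtm" → prefix "tmfmtm" already present; 2 new (t, m)
  "mfttffttmt" → prefix "mftt" already present; 6 new (f, f, t, t, m, t)
  "mftmtftffm" → prefix "mft" already present; 7 new (m, t, f, t, f, f, m)
  "mfmttttmt" → prefix "mfm" already present; 6 new (t, t, t, t, m, t)
  "mfmtft" → prefix "mfmt" already present; 2 new (f, t)
Total nodes = 9 + 10 + 8 + 1 + 7 + 2 + 0 + 2 + 2 + 3 + 2 + 6 + 7 + 6 + 2 = 67

67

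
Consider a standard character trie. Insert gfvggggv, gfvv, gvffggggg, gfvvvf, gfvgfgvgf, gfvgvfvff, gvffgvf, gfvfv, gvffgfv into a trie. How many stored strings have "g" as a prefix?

9

Filter for entries beginning with "g":
Words under "g": gfvfv, gfvgfgvgf, gfvggggv, gfvgvfvff, gfvv, gfvvvf, gvffgfv, gvffggggg, gvffgvf
Count: 9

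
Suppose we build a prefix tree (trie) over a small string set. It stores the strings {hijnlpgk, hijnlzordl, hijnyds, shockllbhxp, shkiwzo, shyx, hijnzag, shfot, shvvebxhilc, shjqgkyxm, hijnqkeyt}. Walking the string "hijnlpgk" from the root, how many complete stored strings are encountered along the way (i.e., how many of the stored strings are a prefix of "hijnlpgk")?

Check each prefix of "hijnlpgk" against the stored set — each match is an end-marker on the path.
Prefixes of the query that are stored words: "hijnlpgk"
Count: 1

1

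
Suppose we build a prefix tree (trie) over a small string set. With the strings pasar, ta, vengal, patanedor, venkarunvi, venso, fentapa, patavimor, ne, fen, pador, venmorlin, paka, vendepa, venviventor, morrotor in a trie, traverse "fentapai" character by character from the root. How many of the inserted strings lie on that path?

2

Check each prefix of "fentapai" against the stored set — each match is an end-marker on the path.
Prefixes of the query that are stored words: "fen", "fentapa"
Count: 2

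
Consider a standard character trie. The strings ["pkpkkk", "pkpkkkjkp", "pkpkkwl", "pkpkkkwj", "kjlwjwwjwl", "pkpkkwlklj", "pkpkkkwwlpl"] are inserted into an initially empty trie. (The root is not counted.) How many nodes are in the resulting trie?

30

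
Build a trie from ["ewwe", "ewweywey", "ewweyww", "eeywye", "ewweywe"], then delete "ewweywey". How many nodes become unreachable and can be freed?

1

Walk "ewweywey" from the leaf back toward the root, removing each node that no remaining word uses.
The suffix "y" (1 node) is used only by "ewweywey"; "ewweywe" is itself a stored word, so pruning stops there.
Nodes removed: 1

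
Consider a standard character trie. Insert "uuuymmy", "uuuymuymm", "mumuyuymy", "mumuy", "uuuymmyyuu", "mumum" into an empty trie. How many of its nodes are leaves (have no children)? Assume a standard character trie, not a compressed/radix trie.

Leaves are exactly the stored words that no other stored word extends.
Those words: "mumum", "mumuyuymy", "uuuymmyyuu", "uuuymuymm"
Leaf count: 4

4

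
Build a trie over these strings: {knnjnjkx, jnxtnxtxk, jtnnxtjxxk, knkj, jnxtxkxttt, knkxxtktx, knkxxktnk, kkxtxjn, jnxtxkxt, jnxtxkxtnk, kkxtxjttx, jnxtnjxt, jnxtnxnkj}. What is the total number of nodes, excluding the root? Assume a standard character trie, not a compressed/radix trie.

61

Count nodes per top-level branch (shared prefixes stored once):
  'j'-branch (jnxtnjxt, jnxtnxnkj, jnxtnxtxk, jnxtxkxt, jnxtxkxtnk, jnxtxkxttt, jtnnxtjxxk): 32 nodes
  'k'-branch (kkxtxjn, kkxtxjttx, knkj, knkxxktnk, knkxxtktx, knnjnjkx): 29 nodes
Sum: 61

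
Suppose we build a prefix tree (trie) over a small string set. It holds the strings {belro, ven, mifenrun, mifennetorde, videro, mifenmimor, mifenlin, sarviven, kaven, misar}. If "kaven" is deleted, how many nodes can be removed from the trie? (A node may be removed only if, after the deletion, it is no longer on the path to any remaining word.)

5

Walk "kaven" from the leaf back toward the root, removing each node that no remaining word uses.
No other word shares any prefix with "kaven", so all 5 of its nodes go.
Nodes removed: 5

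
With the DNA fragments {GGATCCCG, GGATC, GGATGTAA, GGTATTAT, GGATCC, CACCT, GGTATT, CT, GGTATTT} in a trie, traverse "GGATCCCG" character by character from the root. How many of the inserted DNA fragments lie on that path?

3

Traverse "GGATCCCG" character by character; count nodes along the way that are marked as word ends.
Prefixes of the query that are stored words: "GGATC", "GGATCC", "GGATCCCG"
Count: 3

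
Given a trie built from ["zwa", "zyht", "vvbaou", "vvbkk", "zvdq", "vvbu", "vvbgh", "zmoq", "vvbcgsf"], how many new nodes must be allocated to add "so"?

2

No existing word starts with "s", so every character of "so" needs a new node.
2 − 0 = 2 new nodes.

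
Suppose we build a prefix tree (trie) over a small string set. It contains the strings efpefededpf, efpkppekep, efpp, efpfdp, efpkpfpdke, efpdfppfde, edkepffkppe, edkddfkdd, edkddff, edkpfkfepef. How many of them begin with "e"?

Traverse to the node for "e", then collect every word in that subtree.
Matches: "edkddff", "edkddfkdd", "edkepffkppe", "edkpfkfepef", "efpdfppfde", "efpefededpf", "efpfdp", "efpkpfpdke", "efpkppekep", "efpp"
Count: 10

10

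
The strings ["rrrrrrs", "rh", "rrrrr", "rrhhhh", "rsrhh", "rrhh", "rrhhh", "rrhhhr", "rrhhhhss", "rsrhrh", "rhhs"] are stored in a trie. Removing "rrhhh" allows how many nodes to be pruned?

A node on "rrhhh"'s path can go only if nothing else ends at it or branches off below it.
Every node on "rrhhh" is still needed (e.g. by "rrhhhh"), so nothing is freed.
Nodes removed: 0

0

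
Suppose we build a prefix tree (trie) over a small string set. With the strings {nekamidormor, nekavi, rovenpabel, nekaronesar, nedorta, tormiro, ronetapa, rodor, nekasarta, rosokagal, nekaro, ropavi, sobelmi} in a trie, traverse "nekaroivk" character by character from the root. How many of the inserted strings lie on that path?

1

Traverse "nekaroivk" character by character; count nodes along the way that are marked as word ends.
Prefixes of the query that are stored words: "nekaro"
Count: 1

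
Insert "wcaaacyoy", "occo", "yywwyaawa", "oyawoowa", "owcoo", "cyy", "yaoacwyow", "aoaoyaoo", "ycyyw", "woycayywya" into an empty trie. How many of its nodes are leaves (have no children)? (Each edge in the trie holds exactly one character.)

10

A leaf is a node with no children — equivalently, the end of a word that is not a proper prefix of any other stored word.
Those words: "aoaoyaoo", "cyy", "occo", "owcoo", "oyawoowa", "wcaaacyoy", "woycayywya", "yaoacwyow", "ycyyw", "yywwyaawa"
Leaf count: 10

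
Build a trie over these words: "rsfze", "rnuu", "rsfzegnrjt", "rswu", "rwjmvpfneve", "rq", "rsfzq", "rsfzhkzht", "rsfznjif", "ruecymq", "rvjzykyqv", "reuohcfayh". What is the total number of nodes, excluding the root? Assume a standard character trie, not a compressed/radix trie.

Insert word by word; a character creates a node only if that edge doesn't already exist:
  "rsfze" → 5 new (r, s, f, z, e)
  "rnuu" → prefix "r" already present; 3 new (n, u, u)
  "rsfzegnrjt" → prefix "rsfze" already present; 5 new (g, n, r, j, t)
  "rswu" → prefix "rs" already present; 2 new (w, u)
  "rwjmvpfneve" → prefix "r" already present; 10 new (w, j, m, v, p, f, n, e, v, e)
  "rq" → prefix "r" already present; 1 new (q)
  "rsfzq" → prefix "rsfz" already present; 1 new (q)
  "rsfzhkzht" → prefix "rsfz" already present; 5 new (h, k, z, h, t)
  "rsfznjif" → prefix "rsfz" already present; 4 new (n, j, i, f)
  "ruecymq" → prefix "r" already present; 6 new (u, e, c, y, m, q)
  "rvjzykyqv" → prefix "r" already present; 8 new (v, j, z, y, k, y, q, v)
  "reuohcfayh" → prefix "r" already present; 9 new (e, u, o, h, c, f, a, y, h)
Total nodes = 5 + 3 + 5 + 2 + 10 + 1 + 1 + 5 + 4 + 6 + 8 + 9 = 59

59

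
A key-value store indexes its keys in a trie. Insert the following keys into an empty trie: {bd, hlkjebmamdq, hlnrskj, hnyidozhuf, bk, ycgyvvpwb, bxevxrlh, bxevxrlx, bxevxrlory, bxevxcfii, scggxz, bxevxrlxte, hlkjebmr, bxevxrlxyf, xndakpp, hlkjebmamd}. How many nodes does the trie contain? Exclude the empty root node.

Trace insertions, counting only characters that open a new branch:
  "bd" → 2 new (b, d)
  "hlkjebmamdq" → 11 new (h, l, k, j, e, b, m, a, m, d, q)
  "hlnrskj" → prefix "hl" already present; 5 new (n, r, s, k, j)
  "hnyidozhuf" → prefix "h" already present; 9 new (n, y, i, d, o, z, h, u, f)
  "bk" → prefix "b" already present; 1 new (k)
  "ycgyvvpwb" → 9 new (y, c, g, y, v, v, p, w, b)
  "bxevxrlh" → prefix "b" already present; 7 new (x, e, v, x, r, l, h)
  "bxevxrlx" → prefix "bxevxrl" already present; 1 new (x)
  "bxevxrlory" → prefix "bxevxrl" already present; 3 new (o, r, y)
  "bxevxcfii" → prefix "bxevx" already present; 4 new (c, f, i, i)
  "scggxz" → 6 new (s, c, g, g, x, z)
  "bxevxrlxte" → prefix "bxevxrlx" already present; 2 new (t, e)
  "hlkjebmr" → prefix "hlkjebm" already present; 1 new (r)
  "bxevxrlxyf" → prefix "bxevxrlx" already present; 2 new (y, f)
  "xndakpp" → 7 new (x, n, d, a, k, p, p)
  "hlkjebmamd" → prefix "hlkjebmamd" already present; 0 new (none)
Total nodes = 2 + 11 + 5 + 9 + 1 + 9 + 7 + 1 + 3 + 4 + 6 + 2 + 1 + 2 + 7 + 0 = 70

70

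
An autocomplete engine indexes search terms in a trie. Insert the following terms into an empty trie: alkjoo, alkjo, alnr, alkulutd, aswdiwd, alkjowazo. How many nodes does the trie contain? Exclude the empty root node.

23

For each word, the new-node count is its length minus the longest prefix already in the trie:
  "alkjoo" → 6 new (a, l, k, j, o, o)
  "alkjo" → prefix "alkjo" already present; 0 new (none)
  "alnr" → prefix "al" already present; 2 new (n, r)
  "alkulutd" → prefix "alk" already present; 5 new (u, l, u, t, d)
  "aswdiwd" → prefix "a" already present; 6 new (s, w, d, i, w, d)
  "alkjowazo" → prefix "alkjo" already present; 4 new (w, a, z, o)
Total nodes = 6 + 0 + 2 + 5 + 6 + 4 = 23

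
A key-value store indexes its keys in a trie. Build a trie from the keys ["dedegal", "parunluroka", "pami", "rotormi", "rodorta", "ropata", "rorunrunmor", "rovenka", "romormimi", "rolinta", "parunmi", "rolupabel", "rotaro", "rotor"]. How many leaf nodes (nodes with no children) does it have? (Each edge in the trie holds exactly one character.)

A leaf is a node with no children — equivalently, the end of a word that is not a proper prefix of any other stored word.
Those words: "dedegal", "pami", "parunluroka", "parunmi", "rodorta", "rolinta", "rolupabel", "romormimi", "ropata", "rorunrunmor", "rotaro", "rotormi", "rovenka"
Leaf count: 13

13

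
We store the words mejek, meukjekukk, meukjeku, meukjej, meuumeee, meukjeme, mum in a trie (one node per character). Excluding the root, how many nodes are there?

23

Trie structure (* marks end of a word):
(root)
└─ m
   ├─ e
   │  ├─ j
   │  │  └─ e
   │  │     └─ k *
   │  └─ u
   │     ├─ k
   │     │  └─ j
   │     │     └─ e
   │     │        ├─ j *
   │     │        ├─ k
   │     │        │  └─ u *
   │     │        │     └─ k
   │     │        │        └─ k *
   │     │        └─ m
   │     │           └─ e *
   │     └─ u
   │        └─ m
   │           └─ e
   │              └─ e
   │                 └─ e *
   └─ u
      └─ m *
Counting every labelled node above: 23.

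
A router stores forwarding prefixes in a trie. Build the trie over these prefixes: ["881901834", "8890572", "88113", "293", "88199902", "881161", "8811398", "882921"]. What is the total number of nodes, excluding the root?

Trie structure (* marks end of a word):
(root)
├─ 2
│  └─ 9
│     └─ 3 *
└─ 8
   └─ 8
      ├─ 1
      │  ├─ 1
      │  │  ├─ 3 *
      │  │  │  └─ 9
      │  │  │     └─ 8 *
      │  │  └─ 6
      │  │     └─ 1 *
      │  └─ 9
      │     ├─ 0
      │     │  └─ 1
      │     │     └─ 8
      │     │        └─ 3
      │     │           └─ 4 *
      │     └─ 9
      │        └─ 9
      │           └─ 0
      │              └─ 2 *
      ├─ 2
      │  └─ 9
      │     └─ 2
      │        └─ 1 *
      └─ 9
         └─ 0
            └─ 5
               └─ 7
                  └─ 2 *
Counting every labelled node above: 31.

31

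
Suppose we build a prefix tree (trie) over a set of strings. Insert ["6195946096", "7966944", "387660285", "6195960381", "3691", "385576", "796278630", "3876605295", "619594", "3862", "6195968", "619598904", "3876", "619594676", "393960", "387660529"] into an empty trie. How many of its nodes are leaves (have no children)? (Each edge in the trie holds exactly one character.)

13

A leaf is a node with no children — equivalently, the end of a word that is not a proper prefix of any other stored word.
Those words: "3691", "385576", "3862", "387660285", "3876605295", "393960", "6195946096", "619594676", "6195960381", "6195968", "619598904", "796278630", "7966944"
Leaf count: 13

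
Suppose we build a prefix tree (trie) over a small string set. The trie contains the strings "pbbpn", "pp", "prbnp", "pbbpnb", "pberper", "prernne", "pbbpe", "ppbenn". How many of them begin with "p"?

8

Walk to "p"; the words in its subtree are exactly those with that prefix.
Words under "p": pbbpe, pbbpn, pbbpnb, pberper, pp, ppbenn, prbnp, prernne
Count: 8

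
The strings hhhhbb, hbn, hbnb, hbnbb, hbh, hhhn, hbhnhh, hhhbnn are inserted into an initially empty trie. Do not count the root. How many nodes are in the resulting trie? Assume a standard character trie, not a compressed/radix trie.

18

Count nodes per top-level branch (shared prefixes stored once):
  'h'-branch (hbh, hbhnhh, hbn, hbnb, hbnbb, hhhbnn, hhhhbb, hhhn): 18 nodes
Sum: 18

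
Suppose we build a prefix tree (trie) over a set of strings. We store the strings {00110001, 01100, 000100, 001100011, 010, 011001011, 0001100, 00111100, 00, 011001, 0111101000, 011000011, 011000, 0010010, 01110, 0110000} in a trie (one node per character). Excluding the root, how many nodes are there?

Trace insertions, counting only characters that open a new branch:
  "00110001" → 8 new (0, 0, 1, 1, 0, 0, 0, 1)
  "01100" → prefix "0" already present; 4 new (1, 1, 0, 0)
  "000100" → prefix "00" already present; 4 new (0, 1, 0, 0)
  "001100011" → prefix "00110001" already present; 1 new (1)
  "010" → prefix "01" already present; 1 new (0)
  "011001011" → prefix "01100" already present; 4 new (1, 0, 1, 1)
  "0001100" → prefix "0001" already present; 3 new (1, 0, 0)
  "00111100" → prefix "0011" already present; 4 new (1, 1, 0, 0)
  "00" → prefix "00" already present; 0 new (none)
  "011001" → prefix "011001" already present; 0 new (none)
  "0111101000" → prefix "011" already present; 7 new (1, 1, 0, 1, 0, 0, 0)
  "011000011" → prefix "01100" already present; 4 new (0, 0, 1, 1)
  "011000" → prefix "011000" already present; 0 new (none)
  "0010010" → prefix "001" already present; 4 new (0, 0, 1, 0)
  "01110" → prefix "0111" already present; 1 new (0)
  "0110000" → prefix "0110000" already present; 0 new (none)
Total nodes = 8 + 4 + 4 + 1 + 1 + 4 + 3 + 4 + 0 + 0 + 7 + 4 + 0 + 4 + 1 + 0 = 45

45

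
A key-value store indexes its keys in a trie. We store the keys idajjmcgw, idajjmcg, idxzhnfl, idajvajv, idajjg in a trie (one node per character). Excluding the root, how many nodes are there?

Count nodes per top-level branch (shared prefixes stored once):
  'i'-branch (idajjg, idajjmcg, idajjmcgw, idajvajv, idxzhnfl): 20 nodes
Sum: 20

20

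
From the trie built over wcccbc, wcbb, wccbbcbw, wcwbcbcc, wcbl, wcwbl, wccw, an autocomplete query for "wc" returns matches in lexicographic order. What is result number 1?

wcbb

Words with prefix "wc", in lexicographic order: "wcbb", "wcbl", "wccbbcbw", "wcccbc", "wccw", "wcwbcbcc", "wcwbl"
Position 1: wcbb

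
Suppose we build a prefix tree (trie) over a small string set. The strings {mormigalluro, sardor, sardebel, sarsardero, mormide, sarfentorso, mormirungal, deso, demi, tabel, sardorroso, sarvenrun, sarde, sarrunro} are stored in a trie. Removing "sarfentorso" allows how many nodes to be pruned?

Walk "sarfentorso" from the leaf back toward the root, removing each node that no remaining word uses.
The suffix "fentorso" (8 nodes) is used only by "sarfentorso"; the node for "sar" still has the child "d", so pruning stops there.
Nodes removed: 8

8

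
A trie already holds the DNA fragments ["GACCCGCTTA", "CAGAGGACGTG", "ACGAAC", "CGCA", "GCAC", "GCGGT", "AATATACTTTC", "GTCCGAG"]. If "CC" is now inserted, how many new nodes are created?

The longest prefix of "CC" already in the trie is "C" (length 1).
New nodes needed: |"CC"| − 1 = 2 − 1 = 1.

1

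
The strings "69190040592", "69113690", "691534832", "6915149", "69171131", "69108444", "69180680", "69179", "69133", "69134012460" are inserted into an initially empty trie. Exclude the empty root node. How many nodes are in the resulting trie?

Trace insertions, counting only characters that open a new branch:
  "69190040592" → 11 new (6, 9, 1, 9, 0, 0, 4, 0, 5, 9, 2)
  "69113690" → prefix "691" already present; 5 new (1, 3, 6, 9, 0)
  "691534832" → prefix "691" already present; 6 new (5, 3, 4, 8, 3, 2)
  "6915149" → prefix "6915" already present; 3 new (1, 4, 9)
  "69171131" → prefix "691" already present; 5 new (7, 1, 1, 3, 1)
  "69108444" → prefix "691" already present; 5 new (0, 8, 4, 4, 4)
  "69180680" → prefix "691" already present; 5 new (8, 0, 6, 8, 0)
  "69179" → prefix "6917" already present; 1 new (9)
  "69133" → prefix "691" already present; 2 new (3, 3)
  "69134012460" → prefix "6913" already present; 7 new (4, 0, 1, 2, 4, 6, 0)
Total nodes = 11 + 5 + 6 + 3 + 5 + 5 + 5 + 1 + 2 + 7 = 50

50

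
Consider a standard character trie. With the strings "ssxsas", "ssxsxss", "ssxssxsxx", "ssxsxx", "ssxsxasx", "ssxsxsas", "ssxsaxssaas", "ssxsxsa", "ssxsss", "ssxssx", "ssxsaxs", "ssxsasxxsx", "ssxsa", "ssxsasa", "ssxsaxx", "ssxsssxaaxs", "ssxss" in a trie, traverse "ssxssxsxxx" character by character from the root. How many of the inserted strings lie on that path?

3

Check each prefix of "ssxssxsxxx" against the stored set — each match is an end-marker on the path.
Prefixes of the query that are stored words: "ssxss", "ssxssx", "ssxssxsxx"
Count: 3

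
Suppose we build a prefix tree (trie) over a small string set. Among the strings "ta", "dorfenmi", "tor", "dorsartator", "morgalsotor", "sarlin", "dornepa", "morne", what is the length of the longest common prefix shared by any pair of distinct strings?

3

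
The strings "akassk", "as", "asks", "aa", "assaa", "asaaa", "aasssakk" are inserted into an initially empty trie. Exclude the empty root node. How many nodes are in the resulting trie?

22

Insert word by word; a character creates a node only if that edge doesn't already exist:
  "akassk" → 6 new (a, k, a, s, s, k)
  "as" → prefix "a" already present; 1 new (s)
  "asks" → prefix "as" already present; 2 new (k, s)
  "aa" → prefix "a" already present; 1 new (a)
  "assaa" → prefix "as" already present; 3 new (s, a, a)
  "asaaa" → prefix "as" already present; 3 new (a, a, a)
  "aasssakk" → prefix "aa" already present; 6 new (s, s, s, a, k, k)
Total nodes = 6 + 1 + 2 + 1 + 3 + 3 + 6 = 22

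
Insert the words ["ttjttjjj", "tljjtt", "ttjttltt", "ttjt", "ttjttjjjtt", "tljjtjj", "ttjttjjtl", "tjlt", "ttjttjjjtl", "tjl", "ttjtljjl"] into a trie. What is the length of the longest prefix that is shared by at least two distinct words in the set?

9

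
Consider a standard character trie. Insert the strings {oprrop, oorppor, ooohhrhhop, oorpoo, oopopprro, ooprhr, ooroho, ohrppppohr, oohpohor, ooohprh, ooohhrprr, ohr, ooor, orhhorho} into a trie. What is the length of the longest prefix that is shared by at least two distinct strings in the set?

6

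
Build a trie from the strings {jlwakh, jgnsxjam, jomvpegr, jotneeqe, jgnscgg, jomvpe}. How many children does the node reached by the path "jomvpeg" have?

1

Follow the path "jomvpeg" to its node, then look at its outgoing edges.
Distinct next characters after "jomvpeg": r.
That node has 1 child edge.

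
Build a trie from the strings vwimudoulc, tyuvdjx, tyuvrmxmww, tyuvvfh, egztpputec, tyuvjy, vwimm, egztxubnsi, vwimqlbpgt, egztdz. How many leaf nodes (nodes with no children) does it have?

Leaves are exactly the stored words that no other stored word extends.
Those words: "egztdz", "egztpputec", "egztxubnsi", "tyuvdjx", "tyuvjy", "tyuvrmxmww", "tyuvvfh", "vwimm", "vwimqlbpgt", "vwimudoulc"
Leaf count: 10

10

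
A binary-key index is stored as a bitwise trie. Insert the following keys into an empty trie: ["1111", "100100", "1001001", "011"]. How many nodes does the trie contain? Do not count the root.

13

Count nodes per top-level branch (shared prefixes stored once):
  '0'-branch (011): 3 nodes
  '1'-branch (100100, 1001001, 1111): 10 nodes
Sum: 13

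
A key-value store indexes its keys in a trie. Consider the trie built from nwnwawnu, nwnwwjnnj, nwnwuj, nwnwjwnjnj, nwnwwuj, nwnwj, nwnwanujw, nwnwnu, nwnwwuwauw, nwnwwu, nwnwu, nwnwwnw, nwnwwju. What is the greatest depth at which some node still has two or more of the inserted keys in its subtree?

The deepest shared node is where two words last agree before diverging.
"nwnwwjnnj" and "nwnwwju" agree on "nwnwwj" (6 characters) before diverging; nothing deeper is shared.
Longest shared-prefix length: 6

6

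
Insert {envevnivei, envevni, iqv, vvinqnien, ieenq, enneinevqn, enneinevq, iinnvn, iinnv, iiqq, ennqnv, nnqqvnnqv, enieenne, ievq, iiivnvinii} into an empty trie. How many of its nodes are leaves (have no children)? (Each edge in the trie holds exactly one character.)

A leaf is a node with no children — equivalently, the end of a word that is not a proper prefix of any other stored word.
Those words: "enieenne", "enneinevqn", "ennqnv", "envevnivei", "ieenq", "ievq", "iiivnvinii", "iinnvn", "iiqq", "iqv", "nnqqvnnqv", "vvinqnien"
Leaf count: 12

12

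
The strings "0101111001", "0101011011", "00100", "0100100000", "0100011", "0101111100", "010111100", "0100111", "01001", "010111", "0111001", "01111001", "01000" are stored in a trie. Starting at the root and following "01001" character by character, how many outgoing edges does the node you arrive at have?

2

The children of the "01001" node are the distinct next characters among strings starting with "01001".
Characters that immediately follow "01001" among the stored strings: {0, 1}.
That node has 2 child edges.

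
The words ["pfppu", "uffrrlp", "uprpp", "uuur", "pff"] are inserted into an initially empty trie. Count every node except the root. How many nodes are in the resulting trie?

20

Count nodes per top-level branch (shared prefixes stored once):
  'p'-branch (pff, pfppu): 6 nodes
  'u'-branch (uffrrlp, uprpp, uuur): 14 nodes
Sum: 20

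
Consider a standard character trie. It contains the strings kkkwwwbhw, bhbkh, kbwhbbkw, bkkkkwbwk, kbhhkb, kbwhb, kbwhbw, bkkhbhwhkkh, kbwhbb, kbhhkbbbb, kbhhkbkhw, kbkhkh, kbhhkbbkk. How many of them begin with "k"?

Walk to "k"; the words in its subtree are exactly those with that prefix.
Matches: "kbhhkb", "kbhhkbbbb", "kbhhkbbkk", "kbhhkbkhw", "kbkhkh", "kbwhb", "kbwhbb", "kbwhbbkw", "kbwhbw", "kkkwwwbhw"
Count: 10

10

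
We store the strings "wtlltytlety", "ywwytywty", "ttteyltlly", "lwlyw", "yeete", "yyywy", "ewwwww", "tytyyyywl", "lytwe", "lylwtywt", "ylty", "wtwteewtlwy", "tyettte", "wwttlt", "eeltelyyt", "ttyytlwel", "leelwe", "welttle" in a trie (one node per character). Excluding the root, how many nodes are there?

Trace insertions, counting only characters that open a new branch:
  "wtlltytlety" → 11 new (w, t, l, l, t, y, t, l, e, t, y)
  "ywwytywty" → 9 new (y, w, w, y, t, y, w, t, y)
  "ttteyltlly" → 10 new (t, t, t, e, y, l, t, l, l, y)
  "lwlyw" → 5 new (l, w, l, y, w)
  "yeete" → prefix "y" already present; 4 new (e, e, t, e)
  "yyywy" → prefix "y" already present; 4 new (y, y, w, y)
  "ewwwww" → 6 new (e, w, w, w, w, w)
  "tytyyyywl" → prefix "t" already present; 8 new (y, t, y, y, y, y, w, l)
  "lytwe" → prefix "l" already present; 4 new (y, t, w, e)
  "lylwtywt" → prefix "ly" already present; 6 new (l, w, t, y, w, t)
  "ylty" → prefix "y" already present; 3 new (l, t, y)
  "wtwteewtlwy" → prefix "wt" already present; 9 new (w, t, e, e, w, t, l, w, y)
  "tyettte" → prefix "ty" already present; 5 new (e, t, t, t, e)
  "wwttlt" → prefix "w" already present; 5 new (w, t, t, l, t)
  "eeltelyyt" → prefix "e" already present; 8 new (e, l, t, e, l, y, y, t)
  "ttyytlwel" → prefix "tt" already present; 7 new (y, y, t, l, w, e, l)
  "leelwe" → prefix "l" already present; 5 new (e, e, l, w, e)
  "welttle" → prefix "w" already present; 6 new (e, l, t, t, l, e)
Total nodes = 11 + 9 + 10 + 5 + 4 + 4 + 6 + 8 + 4 + 6 + 3 + 9 + 5 + 5 + 8 + 7 + 5 + 6 = 115

115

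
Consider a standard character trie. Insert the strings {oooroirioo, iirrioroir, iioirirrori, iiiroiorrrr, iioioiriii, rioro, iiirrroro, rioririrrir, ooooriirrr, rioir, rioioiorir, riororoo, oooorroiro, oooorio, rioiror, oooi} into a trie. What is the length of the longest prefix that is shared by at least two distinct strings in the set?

6

The deepest shared node is where two words last agree before diverging.
"ooooriirrr" and "oooorio" agree on "oooori" (6 characters) before diverging; nothing deeper is shared.
Longest shared-prefix length: 6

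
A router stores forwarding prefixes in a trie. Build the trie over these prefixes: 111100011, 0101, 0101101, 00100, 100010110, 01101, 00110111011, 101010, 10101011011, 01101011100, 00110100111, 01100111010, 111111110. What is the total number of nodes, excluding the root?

Trace insertions, counting only characters that open a new branch:
  "111100011" → 9 new (1, 1, 1, 1, 0, 0, 0, 1, 1)
  "0101" → 4 new (0, 1, 0, 1)
  "0101101" → prefix "0101" already present; 3 new (1, 0, 1)
  "00100" → prefix "0" already present; 4 new (0, 1, 0, 0)
  "100010110" → prefix "1" already present; 8 new (0, 0, 0, 1, 0, 1, 1, 0)
  "01101" → prefix "01" already present; 3 new (1, 0, 1)
  "00110111011" → prefix "001" already present; 8 new (1, 0, 1, 1, 1, 0, 1, 1)
  "101010" → prefix "10" already present; 4 new (1, 0, 1, 0)
  "10101011011" → prefix "101010" already present; 5 new (1, 1, 0, 1, 1)
  "01101011100" → prefix "01101" already present; 6 new (0, 1, 1, 1, 0, 0)
  "00110100111" → prefix "001101" already present; 5 new (0, 0, 1, 1, 1)
  "01100111010" → prefix "0110" already present; 7 new (0, 1, 1, 1, 0, 1, 0)
  "111111110" → prefix "1111" already present; 5 new (1, 1, 1, 1, 0)
Total nodes = 9 + 4 + 3 + 4 + 8 + 3 + 8 + 4 + 5 + 6 + 5 + 7 + 5 = 71

71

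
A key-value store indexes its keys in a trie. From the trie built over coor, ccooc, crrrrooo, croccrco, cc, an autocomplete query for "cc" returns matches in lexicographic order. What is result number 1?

cc

Filter for "cc…" and sort: "cc", "ccooc"
The 1st is cc.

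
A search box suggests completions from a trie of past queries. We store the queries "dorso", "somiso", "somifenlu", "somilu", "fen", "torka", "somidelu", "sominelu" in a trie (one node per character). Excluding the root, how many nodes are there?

Trie structure (* marks end of a word):
(root)
├─ d
│  └─ o
│     └─ r
│        └─ s
│           └─ o *
├─ f
│  └─ e
│     └─ n *
├─ s
│  └─ o
│     └─ m
│        └─ i
│           ├─ d
│           │  └─ e
│           │     └─ l
│           │        └─ u *
│           ├─ f
│           │  └─ e
│           │     └─ n
│           │        └─ l
│           │           └─ u *
│           ├─ l
│           │  └─ u *
│           ├─ n
│           │  └─ e
│           │     └─ l
│           │        └─ u *
│           └─ s
│              └─ o *
└─ t
   └─ o
      └─ r
         └─ k
            └─ a *
Counting every labelled node above: 34.

34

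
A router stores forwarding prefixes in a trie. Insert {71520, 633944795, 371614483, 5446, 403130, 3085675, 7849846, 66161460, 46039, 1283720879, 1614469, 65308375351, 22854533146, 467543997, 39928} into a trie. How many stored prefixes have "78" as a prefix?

Filter for entries beginning with "78":
Words under "78": 7849846
Count: 1

1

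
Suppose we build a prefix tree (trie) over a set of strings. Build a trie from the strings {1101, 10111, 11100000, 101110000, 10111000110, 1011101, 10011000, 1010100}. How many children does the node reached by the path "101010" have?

1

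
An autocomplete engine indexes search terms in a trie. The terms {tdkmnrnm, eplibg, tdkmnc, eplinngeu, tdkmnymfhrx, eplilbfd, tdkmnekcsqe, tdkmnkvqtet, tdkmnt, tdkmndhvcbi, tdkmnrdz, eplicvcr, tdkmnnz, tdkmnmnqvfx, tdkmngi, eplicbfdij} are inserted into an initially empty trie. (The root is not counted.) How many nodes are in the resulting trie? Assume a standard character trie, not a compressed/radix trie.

For each word, the new-node count is its length minus the longest prefix already in the trie:
  "tdkmnrnm" → 8 new (t, d, k, m, n, r, n, m)
  "eplibg" → 6 new (e, p, l, i, b, g)
  "tdkmnc" → prefix "tdkmn" already present; 1 new (c)
  "eplinngeu" → prefix "epli" already present; 5 new (n, n, g, e, u)
  "tdkmnymfhrx" → prefix "tdkmn" already present; 6 new (y, m, f, h, r, x)
  "eplilbfd" → prefix "epli" already present; 4 new (l, b, f, d)
  "tdkmnekcsqe" → prefix "tdkmn" already present; 6 new (e, k, c, s, q, e)
  "tdkmnkvqtet" → prefix "tdkmn" already present; 6 new (k, v, q, t, e, t)
  "tdkmnt" → prefix "tdkmn" already present; 1 new (t)
  "tdkmndhvcbi" → prefix "tdkmn" already present; 6 new (d, h, v, c, b, i)
  "tdkmnrdz" → prefix "tdkmnr" already present; 2 new (d, z)
  "eplicvcr" → prefix "epli" already present; 4 new (c, v, c, r)
  "tdkmnnz" → prefix "tdkmn" already present; 2 new (n, z)
  "tdkmnmnqvfx" → prefix "tdkmn" already present; 6 new (m, n, q, v, f, x)
  "tdkmngi" → prefix "tdkmn" already present; 2 new (g, i)
  "eplicbfdij" → prefix "eplic" already present; 5 new (b, f, d, i, j)
Total nodes = 8 + 6 + 1 + 5 + 6 + 4 + 6 + 6 + 1 + 6 + 2 + 4 + 2 + 6 + 2 + 5 = 70

70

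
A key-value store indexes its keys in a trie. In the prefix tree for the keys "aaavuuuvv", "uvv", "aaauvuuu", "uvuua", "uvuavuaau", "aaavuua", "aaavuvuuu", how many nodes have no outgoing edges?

7

A leaf is a node with no children — equivalently, the end of a word that is not a proper prefix of any other stored word.
Those words: "aaauvuuu", "aaavuua", "aaavuuuvv", "aaavuvuuu", "uvuavuaau", "uvuua", "uvv"
Leaf count: 7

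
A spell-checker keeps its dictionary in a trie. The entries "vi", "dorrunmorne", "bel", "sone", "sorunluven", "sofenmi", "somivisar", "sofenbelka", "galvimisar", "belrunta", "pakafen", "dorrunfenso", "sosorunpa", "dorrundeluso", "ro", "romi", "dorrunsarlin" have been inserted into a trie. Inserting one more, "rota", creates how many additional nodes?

2

Walking "rota" from the root, the first 2 characters ("ro") follow existing edges; "t" is the first miss.
New nodes needed: |"rota"| − 2 = 4 − 2 = 2.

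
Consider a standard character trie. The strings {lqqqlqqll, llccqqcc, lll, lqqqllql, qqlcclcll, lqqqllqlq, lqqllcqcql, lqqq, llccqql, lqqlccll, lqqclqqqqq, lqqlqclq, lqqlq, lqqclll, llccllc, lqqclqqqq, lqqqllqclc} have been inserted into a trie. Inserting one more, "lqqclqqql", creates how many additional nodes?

1

Walking "lqqclqqql" from the root, the first 8 characters ("lqqclqqq") follow existing edges; "l" is the first miss.
Each of the 1 remaining characters creates one node.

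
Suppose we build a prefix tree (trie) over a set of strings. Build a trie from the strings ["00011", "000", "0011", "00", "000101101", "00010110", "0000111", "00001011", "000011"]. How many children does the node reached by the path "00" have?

2

The children of the "00" node are the distinct next characters among strings starting with "00".
Characters that immediately follow "00" among the stored strings: {0, 1}.
That node has 2 child edges.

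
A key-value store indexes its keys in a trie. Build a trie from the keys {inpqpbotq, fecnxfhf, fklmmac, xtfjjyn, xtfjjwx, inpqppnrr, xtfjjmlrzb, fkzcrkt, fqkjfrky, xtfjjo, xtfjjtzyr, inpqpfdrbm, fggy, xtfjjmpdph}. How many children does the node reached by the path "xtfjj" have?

The children of the "xtfjj" node are the distinct next characters among strings starting with "xtfjj".
Characters that immediately follow "xtfjj" among the stored strings: {m, o, t, w, y}.
That node has 5 child edges.

5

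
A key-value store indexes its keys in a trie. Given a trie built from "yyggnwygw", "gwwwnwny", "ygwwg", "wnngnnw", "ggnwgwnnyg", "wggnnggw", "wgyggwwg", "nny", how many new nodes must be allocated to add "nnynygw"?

4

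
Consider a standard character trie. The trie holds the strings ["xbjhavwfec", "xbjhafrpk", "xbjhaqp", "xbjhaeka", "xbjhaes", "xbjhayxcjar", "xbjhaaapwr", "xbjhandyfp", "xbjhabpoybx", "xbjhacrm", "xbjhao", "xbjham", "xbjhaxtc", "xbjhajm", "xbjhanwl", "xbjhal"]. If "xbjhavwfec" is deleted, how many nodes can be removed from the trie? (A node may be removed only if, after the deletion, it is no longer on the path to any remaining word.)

5

Walk "xbjhavwfec" from the leaf back toward the root, removing each node that no remaining word uses.
The suffix "vwfec" (5 nodes) is used only by "xbjhavwfec"; the node for "xbjha" still has the child "f", so pruning stops there.
Nodes removed: 5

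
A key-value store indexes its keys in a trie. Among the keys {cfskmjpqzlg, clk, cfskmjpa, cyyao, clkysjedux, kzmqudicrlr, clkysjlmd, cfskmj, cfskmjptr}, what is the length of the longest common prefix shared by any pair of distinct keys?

The deepest shared node is where two words last agree before diverging.
"cfskmjpa" and "cfskmjpqzlg" agree on "cfskmjp" (7 characters) before diverging; nothing deeper is shared.
Longest shared-prefix length: 7

7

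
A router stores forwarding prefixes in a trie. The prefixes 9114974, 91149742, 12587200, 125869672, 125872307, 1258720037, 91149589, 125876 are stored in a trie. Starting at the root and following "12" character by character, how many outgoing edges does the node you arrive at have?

1

Walk "12" from the root, arriving at one node.
Characters that immediately follow "12" among the stored strings: {5}.
That node has 1 child edge.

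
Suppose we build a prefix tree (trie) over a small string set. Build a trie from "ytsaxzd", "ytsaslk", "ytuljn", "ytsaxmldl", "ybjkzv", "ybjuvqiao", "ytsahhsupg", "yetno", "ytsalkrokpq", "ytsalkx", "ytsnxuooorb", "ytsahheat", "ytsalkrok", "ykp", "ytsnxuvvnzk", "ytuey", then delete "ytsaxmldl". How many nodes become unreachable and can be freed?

4

A node on "ytsaxmldl"'s path can go only if nothing else ends at it or branches off below it.
The suffix "mldl" (4 nodes) is used only by "ytsaxmldl"; the node for "ytsax" still has the child "z", so pruning stops there.
Nodes removed: 4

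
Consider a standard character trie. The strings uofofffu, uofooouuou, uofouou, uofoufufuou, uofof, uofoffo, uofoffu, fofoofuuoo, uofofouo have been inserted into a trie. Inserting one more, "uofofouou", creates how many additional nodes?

1

The longest prefix of "uofofouou" already in the trie is "uofofouo" (length 8).
So 9 − 8 = 1 new nodes.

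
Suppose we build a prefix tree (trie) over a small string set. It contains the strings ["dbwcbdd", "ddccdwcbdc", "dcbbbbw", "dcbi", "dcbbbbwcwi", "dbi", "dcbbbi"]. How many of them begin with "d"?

7

Walk to "d"; the words in its subtree are exactly those with that prefix.
Words under "d": dbi, dbwcbdd, dcbbbbw, dcbbbbwcwi, dcbbbi, dcbi, ddccdwcbdc
Count: 7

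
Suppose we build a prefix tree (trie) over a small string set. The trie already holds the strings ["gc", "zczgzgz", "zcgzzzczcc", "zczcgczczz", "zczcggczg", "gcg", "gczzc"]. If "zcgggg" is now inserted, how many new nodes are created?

The longest prefix of "zcgggg" already in the trie is "zcg" (length 3).
New nodes needed: |"zcgggg"| − 3 = 6 − 3 = 3.

3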